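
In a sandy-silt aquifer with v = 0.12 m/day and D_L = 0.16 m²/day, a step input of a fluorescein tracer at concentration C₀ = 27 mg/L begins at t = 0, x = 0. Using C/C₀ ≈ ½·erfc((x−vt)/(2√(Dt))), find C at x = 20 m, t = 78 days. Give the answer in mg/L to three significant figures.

For a continuous step input, C/C₀ ≈ ½·erfc((x−vt)/(2√(Dt))).
vt = 0.12 × 78 = 9.36 m and 2√(Dt) = 2√(0.16 × 78) = 7.065 m.
Argument (x−vt)/(2√(Dt)) = (20 − 9.36)/7.065 = 1.506; ½·erfc(1.506) = 0.01659.
C = 27 × 0.01659 = 0.448 mg/L.

0.448 mg/L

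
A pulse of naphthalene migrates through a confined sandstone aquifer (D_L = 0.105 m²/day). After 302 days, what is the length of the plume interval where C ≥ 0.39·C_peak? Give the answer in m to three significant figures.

The plume is Gaussian with σ = √(2Dt) = √(2 × 0.105 × 302) = 7.964 m.
C/C_peak = exp(−Δx²/(2σ²)) = 0.39 ⇒ Δx = σ·√(−2 ln 0.39) = 7.964 × 1.372 = 10.93 m.
Width = 2Δx = 21.9 m.

21.9 m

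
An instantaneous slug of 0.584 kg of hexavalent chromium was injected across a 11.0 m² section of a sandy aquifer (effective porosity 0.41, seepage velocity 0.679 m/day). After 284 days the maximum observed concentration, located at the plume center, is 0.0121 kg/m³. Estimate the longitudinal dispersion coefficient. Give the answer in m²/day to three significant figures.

At the plume center C_max = M/(n_e·A·√(4πDt)), so D = M²/(4πt·(n_e·A·C_max)²).
n_e·A·C_max = 0.41 × 11.0 × 0.0121 = 0.05457 kg/m.
D = 0.584²/(4π × 284 × 0.05457²) = 0.0321 m²/day.

0.0321 m²/day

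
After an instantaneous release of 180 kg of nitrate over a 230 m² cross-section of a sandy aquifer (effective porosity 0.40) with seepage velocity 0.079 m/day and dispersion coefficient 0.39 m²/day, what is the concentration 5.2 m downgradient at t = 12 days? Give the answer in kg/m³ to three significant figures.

0.0971 kg/m³

For an instantaneous plane source, C(x,t) = M/(n_e·A·√(4πDt)) · exp(−(x−vt)²/(4Dt)), with n_e·A the pore (flow) area.
Plume center vt = 0.079 × 12 = 0.948 m, so the well at 5.2 m is 4.252 m downgradient of the peak.
√(4πDt) = 7.669 m, giving peak height M/(n_e·A·√(4πDt)) = 180/(0.40 × 230 × 7.669) = 0.2551 kg/m³.
(x−vt)²/(4Dt) = (4.252)²/(4 × 0.39 × 12) = 0.9658; exp(−0.9658) = 0.3807.
C = 0.2551 × 0.3807 = 0.0971 kg/m³.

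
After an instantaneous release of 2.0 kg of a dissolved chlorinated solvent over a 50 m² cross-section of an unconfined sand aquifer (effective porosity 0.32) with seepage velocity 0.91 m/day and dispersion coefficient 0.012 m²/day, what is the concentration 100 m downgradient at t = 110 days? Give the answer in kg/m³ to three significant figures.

0.0306 kg/m³

For an instantaneous plane source, C(x,t) = M/(n_e·A·√(4πDt)) · exp(−(x−vt)²/(4Dt)), with n_e·A the pore (flow) area.
Plume center vt = 0.91 × 110 = 100.1 m, so the well at 100 m is 0.1 m upgradient of the peak.
√(4πDt) = 4.073 m, giving peak height M/(n_e·A·√(4πDt)) = 2.0/(0.32 × 50 × 4.073) = 0.03069 kg/m³.
(x−vt)²/(4Dt) = (-0.1)²/(4 × 0.012 × 110) = 0.001894; exp(−0.001894) = 0.9981.
C = 0.03069 × 0.9981 = 0.0306 kg/m³.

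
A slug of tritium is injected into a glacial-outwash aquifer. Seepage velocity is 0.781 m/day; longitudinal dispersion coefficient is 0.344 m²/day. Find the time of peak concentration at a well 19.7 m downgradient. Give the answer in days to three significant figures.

For the 1D instantaneous-source solution, setting ∂C/∂t = 0 at fixed x gives v²t² + 2Dt − x² = 0, so t = (√(D² + v²x²) − D)/v².
√(D² + v²x²) = √(0.344² + 0.781² × 19.7²) = 15.39; v² = 0.609961.
t = (15.39 − 0.344)/0.609961 = 24.7 days (vs. the pure-advection estimate x/v = 25.2 d).

24.7 days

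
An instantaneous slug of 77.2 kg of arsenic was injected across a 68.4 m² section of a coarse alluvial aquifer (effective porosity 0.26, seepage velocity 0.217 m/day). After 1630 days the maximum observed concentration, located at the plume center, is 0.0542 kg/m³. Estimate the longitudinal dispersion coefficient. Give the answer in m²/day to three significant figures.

0.313 m²/day

At the plume center C_max = M/(n_e·A·√(4πDt)), so D = M²/(4πt·(n_e·A·C_max)²).
n_e·A·C_max = 0.26 × 68.4 × 0.0542 = 0.9639 kg/m.
D = 77.2²/(4π × 1630 × 0.9639²) = 0.313 m²/day.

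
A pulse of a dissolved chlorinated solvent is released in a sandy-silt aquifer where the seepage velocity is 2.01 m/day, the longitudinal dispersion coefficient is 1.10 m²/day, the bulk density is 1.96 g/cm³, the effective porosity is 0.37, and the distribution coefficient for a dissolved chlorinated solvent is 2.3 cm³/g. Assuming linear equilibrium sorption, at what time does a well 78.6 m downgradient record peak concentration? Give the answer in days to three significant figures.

Retardation factor R = 1 + ρ_b·K_d/n = 1 + 1.96 × 2.3/0.37 = 13.18.
Sorption retards both mechanisms: v_R = v/R = 0.1525 m/day, D_R = D/R = 0.08346 m²/day.
Peak time from v_R²t² + 2D_R t − x² = 0: t = (√(D_R² + v_R²x²) − D_R)/v_R².
√(D_R² + v_R²x²) = √(0.08346² + 0.1525² × 78.6²) = 11.99; v_R² = 0.02326.
t = (11.99 − 0.08346)/0.02326 = 512 days.

512 days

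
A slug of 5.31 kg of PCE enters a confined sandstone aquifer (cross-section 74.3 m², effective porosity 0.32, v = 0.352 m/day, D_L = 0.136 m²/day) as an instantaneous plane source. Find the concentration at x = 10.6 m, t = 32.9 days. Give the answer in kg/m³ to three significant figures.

For an instantaneous plane source, C(x,t) = M/(n_e·A·√(4πDt)) · exp(−(x−vt)²/(4Dt)), with n_e·A the pore (flow) area.
Plume center vt = 0.352 × 32.9 = 11.5808 m, so the well at 10.6 m is 0.9808 m upgradient of the peak.
√(4πDt) = 7.498 m, giving peak height M/(n_e·A·√(4πDt)) = 5.31/(0.32 × 74.3 × 7.498) = 0.02979 kg/m³.
(x−vt)²/(4Dt) = (-0.9808)²/(4 × 0.136 × 32.9) = 0.05375; exp(−0.05375) = 0.9477.
C = 0.02979 × 0.9477 = 0.0282 kg/m³.

0.0282 kg/m³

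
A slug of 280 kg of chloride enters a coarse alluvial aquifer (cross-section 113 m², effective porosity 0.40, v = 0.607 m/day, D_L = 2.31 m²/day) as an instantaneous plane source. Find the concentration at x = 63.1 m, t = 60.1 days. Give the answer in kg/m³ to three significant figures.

For an instantaneous plane source, C(x,t) = M/(n_e·A·√(4πDt)) · exp(−(x−vt)²/(4Dt)), with n_e·A the pore (flow) area.
Plume center vt = 0.607 × 60.1 = 36.4807 m, so the well at 63.1 m is 26.6193 m downgradient of the peak.
√(4πDt) = 41.77 m, giving peak height M/(n_e·A·√(4πDt)) = 280/(0.40 × 113 × 41.77) = 0.1483 kg/m³.
(x−vt)²/(4Dt) = (26.6193)²/(4 × 2.31 × 60.1) = 1.276; exp(−1.276) = 0.2792.
C = 0.1483 × 0.2792 = 0.0414 kg/m³.

0.0414 kg/m³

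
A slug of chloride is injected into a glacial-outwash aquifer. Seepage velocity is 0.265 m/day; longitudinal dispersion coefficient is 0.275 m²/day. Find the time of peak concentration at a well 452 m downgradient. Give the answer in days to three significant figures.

For the 1D instantaneous-source solution, setting ∂C/∂t = 0 at fixed x gives v²t² + 2Dt − x² = 0, so t = (√(D² + v²x²) − D)/v².
√(D² + v²x²) = √(0.275² + 0.265² × 452²) = 119.8; v² = 0.070225.
t = (119.8 − 0.275)/0.070225 = 1700 days (vs. the pure-advection estimate x/v = 1710 d).

1700 days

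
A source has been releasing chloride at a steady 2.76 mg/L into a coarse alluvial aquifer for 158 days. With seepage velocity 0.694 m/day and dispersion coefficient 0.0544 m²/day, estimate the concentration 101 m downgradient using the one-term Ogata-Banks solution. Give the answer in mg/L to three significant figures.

2.71 mg/L

For a continuous step input, C/C₀ ≈ ½·erfc((x−vt)/(2√(Dt))).
vt = 0.694 × 158 = 109.652 m and 2√(Dt) = 2√(0.0544 × 158) = 5.864 m.
Argument (x−vt)/(2√(Dt)) = (101 − 109.652)/5.864 = -1.475; ½·erfc(-1.475) = 0.9815.
C = 2.76 × 0.9815 = 2.71 mg/L.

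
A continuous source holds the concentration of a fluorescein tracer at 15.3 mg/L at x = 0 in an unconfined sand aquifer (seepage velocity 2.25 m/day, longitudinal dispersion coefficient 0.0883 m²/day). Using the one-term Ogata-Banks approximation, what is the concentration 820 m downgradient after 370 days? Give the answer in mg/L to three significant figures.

14.4 mg/L

For a continuous step input, C/C₀ ≈ ½·erfc((x−vt)/(2√(Dt))).
vt = 2.25 × 370 = 832.5 m and 2√(Dt) = 2√(0.0883 × 370) = 11.43 m.
Argument (x−vt)/(2√(Dt)) = (820 − 832.5)/11.43 = -1.094; ½·erfc(-1.094) = 0.9391.
C = 15.3 × 0.9391 = 14.4 mg/L.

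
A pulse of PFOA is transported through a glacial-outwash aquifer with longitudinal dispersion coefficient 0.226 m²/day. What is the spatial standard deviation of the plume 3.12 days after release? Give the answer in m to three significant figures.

1.19 m

Dispersive spreading gives a Gaussian with σ² = 2Dt; advection only shifts the center.
σ = √(2 × 0.226 × 3.12) = 1.19 m.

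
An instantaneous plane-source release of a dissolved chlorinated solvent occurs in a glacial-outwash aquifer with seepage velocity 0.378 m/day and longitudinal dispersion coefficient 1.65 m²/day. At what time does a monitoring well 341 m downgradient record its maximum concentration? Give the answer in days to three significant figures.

891 days

For the 1D instantaneous-source solution, setting ∂C/∂t = 0 at fixed x gives v²t² + 2Dt − x² = 0, so t = (√(D² + v²x²) − D)/v².
√(D² + v²x²) = √(1.65² + 0.378² × 341²) = 128.9; v² = 0.142884.
t = (128.9 − 1.65)/0.142884 = 891 days (vs. the pure-advection estimate x/v = 902 d).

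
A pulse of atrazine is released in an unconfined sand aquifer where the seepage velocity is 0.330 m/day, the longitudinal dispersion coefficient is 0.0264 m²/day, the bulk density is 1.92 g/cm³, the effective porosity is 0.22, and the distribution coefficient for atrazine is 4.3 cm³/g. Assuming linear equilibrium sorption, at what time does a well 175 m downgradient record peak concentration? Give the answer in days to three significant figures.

Retardation factor R = 1 + ρ_b·K_d/n = 1 + 1.92 × 4.3/0.22 = 38.53.
Sorption retards both mechanisms: v_R = v/R = 0.008565 m/day, D_R = D/R = 0.0006852 m²/day.
Peak time from v_R²t² + 2D_R t − x² = 0: t = (√(D_R² + v_R²x²) − D_R)/v_R².
√(D_R² + v_R²x²) = √(0.0006852² + 0.008565² × 175²) = 1.499; v_R² = 7.336e-05.
t = (1.499 − 0.0006852)/7.336e-05 = 20400 days.

20400 days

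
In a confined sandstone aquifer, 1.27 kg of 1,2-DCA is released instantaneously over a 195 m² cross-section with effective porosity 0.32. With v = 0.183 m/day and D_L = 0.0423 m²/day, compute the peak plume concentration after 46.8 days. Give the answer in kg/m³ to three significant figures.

0.00408 kg/m³

The peak of an instantaneous 1D plume sits at x = vt; there the Gaussian factor is 1 and C_max = M/(n_e·A·√(4πDt)), where n_e·A is the pore area the mass is dissolved in.
√(4πDt) = √(4π × 0.0423 × 46.8) = 4.988 m, so C_max = 1.27/(0.32 × 195 × 4.988) = 0.00408 kg/m³.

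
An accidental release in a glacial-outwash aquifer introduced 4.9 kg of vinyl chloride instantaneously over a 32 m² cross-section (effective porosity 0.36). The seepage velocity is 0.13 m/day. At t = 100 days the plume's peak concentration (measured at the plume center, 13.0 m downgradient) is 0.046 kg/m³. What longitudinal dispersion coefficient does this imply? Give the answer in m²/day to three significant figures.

At the plume center C_max = M/(n_e·A·√(4πDt)), so D = M²/(4πt·(n_e·A·C_max)²).
n_e·A·C_max = 0.36 × 32 × 0.046 = 0.5299 kg/m.
D = 4.9²/(4π × 100 × 0.5299²) = 0.0680 m²/day.

0.0680 m²/day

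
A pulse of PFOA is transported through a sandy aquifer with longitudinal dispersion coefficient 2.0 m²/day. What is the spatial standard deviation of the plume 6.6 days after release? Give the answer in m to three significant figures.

Dispersive spreading gives a Gaussian with σ² = 2Dt; advection only shifts the center.
σ = √(2 × 2.0 × 6.6) = 5.14 m.

5.14 m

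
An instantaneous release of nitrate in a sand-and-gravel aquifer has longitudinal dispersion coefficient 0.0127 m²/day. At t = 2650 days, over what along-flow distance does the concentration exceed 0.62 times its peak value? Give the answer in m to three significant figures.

16.0 m

The plume is Gaussian with σ = √(2Dt) = √(2 × 0.0127 × 2650) = 8.204 m.
C/C_peak = exp(−Δx²/(2σ²)) = 0.62 ⇒ Δx = σ·√(−2 ln 0.62) = 8.204 × 0.9778 = 8.022 m.
Width = 2Δx = 16.0 m.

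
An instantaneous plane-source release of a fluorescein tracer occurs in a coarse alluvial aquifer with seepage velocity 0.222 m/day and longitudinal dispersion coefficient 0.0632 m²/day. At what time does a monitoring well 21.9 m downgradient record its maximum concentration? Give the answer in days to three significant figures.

97.4 days

For the 1D instantaneous-source solution, setting ∂C/∂t = 0 at fixed x gives v²t² + 2Dt − x² = 0, so t = (√(D² + v²x²) − D)/v².
√(D² + v²x²) = √(0.0632² + 0.222² × 21.9²) = 4.862; v² = 0.049284.
t = (4.862 − 0.0632)/0.049284 = 97.4 days (vs. the pure-advection estimate x/v = 98.6 d).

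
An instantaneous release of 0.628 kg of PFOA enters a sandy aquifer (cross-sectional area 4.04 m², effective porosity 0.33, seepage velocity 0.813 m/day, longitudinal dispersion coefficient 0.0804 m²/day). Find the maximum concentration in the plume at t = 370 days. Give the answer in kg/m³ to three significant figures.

0.0244 kg/m³

The peak of an instantaneous 1D plume sits at x = vt; there the Gaussian factor is 1 and C_max = M/(n_e·A·√(4πDt)), where n_e·A is the pore area the mass is dissolved in.
√(4πDt) = √(4π × 0.0804 × 370) = 19.33 m, so C_max = 0.628/(0.33 × 4.04 × 19.33) = 0.0244 kg/m³.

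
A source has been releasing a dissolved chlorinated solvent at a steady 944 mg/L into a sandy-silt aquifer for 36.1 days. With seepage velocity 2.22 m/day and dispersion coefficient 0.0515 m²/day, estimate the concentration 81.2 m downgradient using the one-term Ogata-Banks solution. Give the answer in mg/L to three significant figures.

For a continuous step input, C/C₀ ≈ ½·erfc((x−vt)/(2√(Dt))).
vt = 2.22 × 36.1 = 80.142 m and 2√(Dt) = 2√(0.0515 × 36.1) = 2.727 m.
Argument (x−vt)/(2√(Dt)) = (81.2 − 80.142)/2.727 = 0.3880; ½·erfc(0.3880) = 0.2916.
C = 944 × 0.2916 = 275 mg/L.

275 mg/L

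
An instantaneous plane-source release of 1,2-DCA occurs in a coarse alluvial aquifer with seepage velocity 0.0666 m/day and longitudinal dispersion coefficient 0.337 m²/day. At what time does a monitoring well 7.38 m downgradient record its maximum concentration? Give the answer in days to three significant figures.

58.4 days

For the 1D instantaneous-source solution, setting ∂C/∂t = 0 at fixed x gives v²t² + 2Dt − x² = 0, so t = (√(D² + v²x²) − D)/v².
√(D² + v²x²) = √(0.337² + 0.0666² × 7.38²) = 0.5959; v² = 0.00443556.
t = (0.5959 − 0.337)/0.00443556 = 58.4 days (vs. the pure-advection estimate x/v = 111 d).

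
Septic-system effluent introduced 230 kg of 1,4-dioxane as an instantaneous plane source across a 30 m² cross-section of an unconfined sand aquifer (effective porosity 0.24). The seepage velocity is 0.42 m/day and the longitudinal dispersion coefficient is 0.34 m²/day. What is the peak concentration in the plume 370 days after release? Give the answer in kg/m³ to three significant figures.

The peak of an instantaneous 1D plume sits at x = vt; there the Gaussian factor is 1 and C_max = M/(n_e·A·√(4πDt)), where n_e·A is the pore area the mass is dissolved in.
√(4πDt) = √(4π × 0.34 × 370) = 39.76 m, so C_max = 230/(0.24 × 30 × 39.76) = 0.803 kg/m³.

0.803 kg/m³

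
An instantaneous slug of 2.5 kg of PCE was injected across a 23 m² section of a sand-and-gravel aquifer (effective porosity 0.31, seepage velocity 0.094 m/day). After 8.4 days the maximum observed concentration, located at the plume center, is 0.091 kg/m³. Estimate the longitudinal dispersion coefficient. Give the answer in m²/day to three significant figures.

At the plume center C_max = M/(n_e·A·√(4πDt)), so D = M²/(4πt·(n_e·A·C_max)²).
n_e·A·C_max = 0.31 × 23 × 0.091 = 0.6488 kg/m.
D = 2.5²/(4π × 8.4 × 0.6488²) = 0.141 m²/day.

0.141 m²/day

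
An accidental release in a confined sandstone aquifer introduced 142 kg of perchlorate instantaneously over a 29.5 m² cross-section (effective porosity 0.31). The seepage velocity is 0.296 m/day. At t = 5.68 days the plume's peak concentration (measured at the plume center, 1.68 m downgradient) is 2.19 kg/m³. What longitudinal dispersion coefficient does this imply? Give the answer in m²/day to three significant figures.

0.704 m²/day

At the plume center C_max = M/(n_e·A·√(4πDt)), so D = M²/(4πt·(n_e·A·C_max)²).
n_e·A·C_max = 0.31 × 29.5 × 2.19 = 20.03 kg/m.
D = 142²/(4π × 5.68 × 20.03²) = 0.704 m²/day.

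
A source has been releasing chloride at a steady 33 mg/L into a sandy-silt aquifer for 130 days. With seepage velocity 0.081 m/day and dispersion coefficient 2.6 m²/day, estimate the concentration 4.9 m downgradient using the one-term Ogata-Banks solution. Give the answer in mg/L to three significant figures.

19.3 mg/L

For a continuous step input, C/C₀ ≈ ½·erfc((x−vt)/(2√(Dt))).
vt = 0.081 × 130 = 10.53 m and 2√(Dt) = 2√(2.6 × 130) = 36.77 m.
Argument (x−vt)/(2√(Dt)) = (4.9 − 10.53)/36.77 = -0.1531; ½·erfc(-0.1531) = 0.5857.
C = 33 × 0.5857 = 19.3 mg/L.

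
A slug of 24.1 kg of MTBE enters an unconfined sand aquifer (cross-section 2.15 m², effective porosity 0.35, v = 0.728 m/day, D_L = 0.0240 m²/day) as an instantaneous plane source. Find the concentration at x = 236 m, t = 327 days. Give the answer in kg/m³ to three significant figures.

For an instantaneous plane source, C(x,t) = M/(n_e·A·√(4πDt)) · exp(−(x−vt)²/(4Dt)), with n_e·A the pore (flow) area.
Plume center vt = 0.728 × 327 = 238.056 m, so the well at 236 m is 2.056 m upgradient of the peak.
√(4πDt) = 9.931 m, giving peak height M/(n_e·A·√(4πDt)) = 24.1/(0.35 × 2.15 × 9.931) = 3.225 kg/m³.
(x−vt)²/(4Dt) = (-2.056)²/(4 × 0.0240 × 327) = 0.1347; exp(−0.1347) = 0.8740.
C = 3.225 × 0.8740 = 2.82 kg/m³.

2.82 kg/m³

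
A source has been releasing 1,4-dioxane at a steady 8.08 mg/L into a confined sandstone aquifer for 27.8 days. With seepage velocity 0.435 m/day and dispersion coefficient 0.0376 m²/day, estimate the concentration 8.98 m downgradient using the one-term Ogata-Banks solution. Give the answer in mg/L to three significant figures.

For a continuous step input, C/C₀ ≈ ½·erfc((x−vt)/(2√(Dt))).
vt = 0.435 × 27.8 = 12.093 m and 2√(Dt) = 2√(0.0376 × 27.8) = 2.045 m.
Argument (x−vt)/(2√(Dt)) = (8.98 − 12.093)/2.045 = -1.522; ½·erfc(-1.522) = 0.9843.
C = 8.08 × 0.9843 = 7.95 mg/L.

7.95 mg/L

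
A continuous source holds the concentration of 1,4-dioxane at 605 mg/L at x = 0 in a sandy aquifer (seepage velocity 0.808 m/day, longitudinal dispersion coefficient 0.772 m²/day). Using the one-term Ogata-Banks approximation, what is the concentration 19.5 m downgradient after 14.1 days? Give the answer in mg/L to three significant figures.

24.9 mg/L

For a continuous step input, C/C₀ ≈ ½·erfc((x−vt)/(2√(Dt))).
vt = 0.808 × 14.1 = 11.3928 m and 2√(Dt) = 2√(0.772 × 14.1) = 6.599 m.
Argument (x−vt)/(2√(Dt)) = (19.5 − 11.3928)/6.599 = 1.229; ½·erfc(1.229) = 0.04110.
C = 605 × 0.04110 = 24.9 mg/L.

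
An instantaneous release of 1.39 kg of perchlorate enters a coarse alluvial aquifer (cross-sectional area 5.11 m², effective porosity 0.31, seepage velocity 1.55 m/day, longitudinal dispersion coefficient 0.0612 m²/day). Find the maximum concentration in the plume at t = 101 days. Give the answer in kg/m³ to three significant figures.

The peak of an instantaneous 1D plume sits at x = vt; there the Gaussian factor is 1 and C_max = M/(n_e·A·√(4πDt)), where n_e·A is the pore area the mass is dissolved in.
√(4πDt) = √(4π × 0.0612 × 101) = 8.813 m, so C_max = 1.39/(0.31 × 5.11 × 8.813) = 0.0996 kg/m³.

0.0996 kg/m³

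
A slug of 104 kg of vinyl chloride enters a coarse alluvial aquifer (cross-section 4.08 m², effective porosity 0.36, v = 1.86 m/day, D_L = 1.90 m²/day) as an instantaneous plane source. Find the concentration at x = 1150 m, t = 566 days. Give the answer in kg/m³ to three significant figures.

0.0676 kg/m³

For an instantaneous plane source, C(x,t) = M/(n_e·A·√(4πDt)) · exp(−(x−vt)²/(4Dt)), with n_e·A the pore (flow) area.
Plume center vt = 1.86 × 566 = 1052.76 m, so the well at 1150 m is 97.24 m downgradient of the peak.
√(4πDt) = 116.2 m, giving peak height M/(n_e·A·√(4πDt)) = 104/(0.36 × 4.08 × 116.2) = 0.6093 kg/m³.
(x−vt)²/(4Dt) = (97.24)²/(4 × 1.90 × 566) = 2.198; exp(−2.198) = 0.1110.
C = 0.6093 × 0.1110 = 0.0676 kg/m³.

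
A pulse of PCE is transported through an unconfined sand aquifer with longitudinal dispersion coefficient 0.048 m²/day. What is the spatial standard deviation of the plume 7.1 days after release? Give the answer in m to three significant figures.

Dispersive spreading gives a Gaussian with σ² = 2Dt; advection only shifts the center.
σ = √(2 × 0.048 × 7.1) = 0.826 m.

0.826 m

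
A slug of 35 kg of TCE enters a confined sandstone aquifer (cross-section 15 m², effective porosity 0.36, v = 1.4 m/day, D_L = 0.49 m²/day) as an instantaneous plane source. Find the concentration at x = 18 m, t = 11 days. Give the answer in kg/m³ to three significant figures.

0.576 kg/m³

For an instantaneous plane source, C(x,t) = M/(n_e·A·√(4πDt)) · exp(−(x−vt)²/(4Dt)), with n_e·A the pore (flow) area.
Plume center vt = 1.4 × 11 = 15.4 m, so the well at 18 m is 2.6 m downgradient of the peak.
√(4πDt) = 8.230 m, giving peak height M/(n_e·A·√(4πDt)) = 35/(0.36 × 15 × 8.230) = 0.7875 kg/m³.
(x−vt)²/(4Dt) = (2.6)²/(4 × 0.49 × 11) = 0.3135; exp(−0.3135) = 0.7309.
C = 0.7875 × 0.7309 = 0.576 kg/m³.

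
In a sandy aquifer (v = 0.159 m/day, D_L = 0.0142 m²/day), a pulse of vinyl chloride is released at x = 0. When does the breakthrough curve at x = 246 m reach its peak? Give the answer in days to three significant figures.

For the 1D instantaneous-source solution, setting ∂C/∂t = 0 at fixed x gives v²t² + 2Dt − x² = 0, so t = (√(D² + v²x²) − D)/v².
√(D² + v²x²) = √(0.0142² + 0.159² × 246²) = 39.11; v² = 0.025281.
t = (39.11 − 0.0142)/0.025281 = 1550 days (vs. the pure-advection estimate x/v = 1550 d).

1550 days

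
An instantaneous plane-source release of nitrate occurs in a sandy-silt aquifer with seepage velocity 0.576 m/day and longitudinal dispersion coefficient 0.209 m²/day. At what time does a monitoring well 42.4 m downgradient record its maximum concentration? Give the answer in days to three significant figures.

73.0 days

For the 1D instantaneous-source solution, setting ∂C/∂t = 0 at fixed x gives v²t² + 2Dt − x² = 0, so t = (√(D² + v²x²) − D)/v².
√(D² + v²x²) = √(0.209² + 0.576² × 42.4²) = 24.42; v² = 0.331776.
t = (24.42 − 0.209)/0.331776 = 73.0 days (vs. the pure-advection estimate x/v = 73.6 d).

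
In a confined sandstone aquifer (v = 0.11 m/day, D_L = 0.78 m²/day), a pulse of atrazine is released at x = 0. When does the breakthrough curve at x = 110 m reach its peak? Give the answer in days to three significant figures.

938 days

For the 1D instantaneous-source solution, setting ∂C/∂t = 0 at fixed x gives v²t² + 2Dt − x² = 0, so t = (√(D² + v²x²) − D)/v².
√(D² + v²x²) = √(0.78² + 0.11² × 110²) = 12.13; v² = 0.0121.
t = (12.13 − 0.78)/0.0121 = 938 days (vs. the pure-advection estimate x/v = 1000 d).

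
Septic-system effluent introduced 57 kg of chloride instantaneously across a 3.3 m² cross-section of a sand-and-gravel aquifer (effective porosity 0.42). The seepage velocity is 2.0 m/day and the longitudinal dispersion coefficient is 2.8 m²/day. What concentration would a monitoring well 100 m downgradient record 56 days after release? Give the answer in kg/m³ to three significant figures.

0.736 kg/m³

For an instantaneous plane source, C(x,t) = M/(n_e·A·√(4πDt)) · exp(−(x−vt)²/(4Dt)), with n_e·A the pore (flow) area.
Plume center vt = 2.0 × 56 = 112 m, so the well at 100 m is 12 m upgradient of the peak.
√(4πDt) = 44.39 m, giving peak height M/(n_e·A·√(4πDt)) = 57/(0.42 × 3.3 × 44.39) = 0.9265 kg/m³.
(x−vt)²/(4Dt) = (-12)²/(4 × 2.8 × 56) = 0.2296; exp(−0.2296) = 0.7949.
C = 0.9265 × 0.7949 = 0.736 kg/m³.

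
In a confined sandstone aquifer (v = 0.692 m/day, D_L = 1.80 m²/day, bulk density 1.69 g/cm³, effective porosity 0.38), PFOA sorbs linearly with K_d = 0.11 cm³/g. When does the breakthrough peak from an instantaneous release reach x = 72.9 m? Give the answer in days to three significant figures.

151 days

Retardation factor R = 1 + ρ_b·K_d/n = 1 + 1.69 × 0.11/0.38 = 1.489.
Sorption retards both mechanisms: v_R = v/R = 0.4647 m/day, D_R = D/R = 1.209 m²/day.
Peak time from v_R²t² + 2D_R t − x² = 0: t = (√(D_R² + v_R²x²) − D_R)/v_R².
√(D_R² + v_R²x²) = √(1.209² + 0.4647² × 72.9²) = 33.90; v_R² = 0.2159.
t = (33.90 − 1.209)/0.2159 = 151 days.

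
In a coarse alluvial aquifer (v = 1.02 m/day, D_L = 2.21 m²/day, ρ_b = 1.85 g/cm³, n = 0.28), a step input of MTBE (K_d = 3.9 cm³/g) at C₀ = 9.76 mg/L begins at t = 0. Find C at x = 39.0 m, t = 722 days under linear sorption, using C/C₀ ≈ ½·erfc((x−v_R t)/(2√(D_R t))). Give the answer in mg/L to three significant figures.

1.43 mg/L

Retardation factor R = 1 + ρ_b·K_d/n = 1 + 1.85 × 3.9/0.28 = 26.77.
Sorption retards both mechanisms: v_R = v/R = 0.03810 m/day, D_R = D/R = 0.08256 m²/day.
v_R·t = 0.03810 × 722 = 27.5082 m; 2√(D_R t) = 15.44 m; argument = (39.0 − 27.5082)/15.44 = 0.7443.
C = C₀ × ½·erfc(0.7443) = 9.76 × 0.1463 = 1.43 mg/L.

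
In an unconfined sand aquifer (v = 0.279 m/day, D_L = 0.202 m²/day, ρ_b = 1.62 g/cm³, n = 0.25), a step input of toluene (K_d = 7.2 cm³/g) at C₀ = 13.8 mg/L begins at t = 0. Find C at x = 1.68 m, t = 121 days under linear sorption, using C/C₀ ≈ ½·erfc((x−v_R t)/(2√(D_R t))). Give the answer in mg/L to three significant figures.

Retardation factor R = 1 + ρ_b·K_d/n = 1 + 1.62 × 7.2/0.25 = 47.66.
Sorption retards both mechanisms: v_R = v/R = 0.005854 m/day, D_R = D/R = 0.004238 m²/day.
v_R·t = 0.005854 × 121 = 0.708334 m; 2√(D_R t) = 1.432 m; argument = (1.68 − 0.708334)/1.432 = 0.6785.
C = C₀ × ½·erfc(0.6785) = 13.8 × 0.1686 = 2.33 mg/L.

2.33 mg/L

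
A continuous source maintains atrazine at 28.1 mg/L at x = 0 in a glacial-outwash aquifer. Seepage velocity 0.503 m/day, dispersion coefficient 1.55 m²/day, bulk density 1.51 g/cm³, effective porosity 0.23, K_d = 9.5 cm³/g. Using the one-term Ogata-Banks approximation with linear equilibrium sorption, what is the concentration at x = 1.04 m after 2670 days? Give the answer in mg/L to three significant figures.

Retardation factor R = 1 + ρ_b·K_d/n = 1 + 1.51 × 9.5/0.23 = 63.37.
Sorption retards both mechanisms: v_R = v/R = 0.007938 m/day, D_R = D/R = 0.02446 m²/day.
v_R·t = 0.007938 × 2670 = 21.19446 m; 2√(D_R t) = 16.16 m; argument = (1.04 − 21.19446)/16.16 = -1.247.
C = C₀ × ½·erfc(-1.247) = 28.1 × 0.9611 = 27.0 mg/L.

27.0 mg/L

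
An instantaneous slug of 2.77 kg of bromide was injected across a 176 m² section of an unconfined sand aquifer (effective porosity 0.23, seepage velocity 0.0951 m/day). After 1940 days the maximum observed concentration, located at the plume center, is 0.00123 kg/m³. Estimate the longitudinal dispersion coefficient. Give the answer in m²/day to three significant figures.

At the plume center C_max = M/(n_e·A·√(4πDt)), so D = M²/(4πt·(n_e·A·C_max)²).
n_e·A·C_max = 0.23 × 176 × 0.00123 = 0.04979 kg/m.
D = 2.77²/(4π × 1940 × 0.04979²) = 0.127 m²/day.

0.127 m²/day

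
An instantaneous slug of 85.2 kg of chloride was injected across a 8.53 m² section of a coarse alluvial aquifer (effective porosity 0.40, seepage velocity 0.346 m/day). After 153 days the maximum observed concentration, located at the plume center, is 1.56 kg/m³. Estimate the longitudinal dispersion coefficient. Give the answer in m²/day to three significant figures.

At the plume center C_max = M/(n_e·A·√(4πDt)), so D = M²/(4πt·(n_e·A·C_max)²).
n_e·A·C_max = 0.40 × 8.53 × 1.56 = 5.323 kg/m.
D = 85.2²/(4π × 153 × 5.323²) = 0.133 m²/day.

0.133 m²/day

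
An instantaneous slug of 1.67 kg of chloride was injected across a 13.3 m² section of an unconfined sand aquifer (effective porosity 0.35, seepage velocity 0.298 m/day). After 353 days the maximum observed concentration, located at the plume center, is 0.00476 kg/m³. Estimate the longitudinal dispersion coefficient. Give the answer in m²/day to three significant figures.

At the plume center C_max = M/(n_e·A·√(4πDt)), so D = M²/(4πt·(n_e·A·C_max)²).
n_e·A·C_max = 0.35 × 13.3 × 0.00476 = 0.02216 kg/m.
D = 1.67²/(4π × 353 × 0.02216²) = 1.28 m²/day.

1.28 m²/day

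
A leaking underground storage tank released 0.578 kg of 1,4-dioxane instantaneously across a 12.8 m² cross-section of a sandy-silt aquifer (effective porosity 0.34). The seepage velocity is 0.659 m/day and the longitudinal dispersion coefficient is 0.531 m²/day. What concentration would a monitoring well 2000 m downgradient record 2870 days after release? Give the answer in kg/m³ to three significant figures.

0.000138 kg/m³

For an instantaneous plane source, C(x,t) = M/(n_e·A·√(4πDt)) · exp(−(x−vt)²/(4Dt)), with n_e·A the pore (flow) area.
Plume center vt = 0.659 × 2870 = 1891.33 m, so the well at 2000 m is 108.67 m downgradient of the peak.
√(4πDt) = 138.4 m, giving peak height M/(n_e·A·√(4πDt)) = 0.578/(0.34 × 12.8 × 138.4) = 0.0009596 kg/m³.
(x−vt)²/(4Dt) = (108.67)²/(4 × 0.531 × 2870) = 1.937; exp(−1.937) = 0.1441.
C = 0.0009596 × 0.1441 = 0.000138 kg/m³.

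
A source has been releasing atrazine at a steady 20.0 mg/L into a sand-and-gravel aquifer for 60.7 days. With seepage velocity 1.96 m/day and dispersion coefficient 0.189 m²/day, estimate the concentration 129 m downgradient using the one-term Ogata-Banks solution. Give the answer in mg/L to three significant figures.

For a continuous step input, C/C₀ ≈ ½·erfc((x−vt)/(2√(Dt))).
vt = 1.96 × 60.7 = 118.972 m and 2√(Dt) = 2√(0.189 × 60.7) = 6.774 m.
Argument (x−vt)/(2√(Dt)) = (129 − 118.972)/6.774 = 1.480; ½·erfc(1.480) = 0.01817.
C = 20.0 × 0.01817 = 0.363 mg/L.

0.363 mg/L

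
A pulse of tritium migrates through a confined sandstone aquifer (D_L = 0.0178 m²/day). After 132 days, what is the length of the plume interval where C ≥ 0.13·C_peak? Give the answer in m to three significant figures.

The plume is Gaussian with σ = √(2Dt) = √(2 × 0.0178 × 132) = 2.168 m.
C/C_peak = exp(−Δx²/(2σ²)) = 0.13 ⇒ Δx = σ·√(−2 ln 0.13) = 2.168 × 2.020 = 4.379 m.
Width = 2Δx = 8.76 m.

8.76 m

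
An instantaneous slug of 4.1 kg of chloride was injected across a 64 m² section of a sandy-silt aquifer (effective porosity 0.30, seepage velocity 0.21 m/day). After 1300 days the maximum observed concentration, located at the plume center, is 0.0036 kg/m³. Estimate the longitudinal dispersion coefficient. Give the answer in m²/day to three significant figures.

0.215 m²/day

At the plume center C_max = M/(n_e·A·√(4πDt)), so D = M²/(4πt·(n_e·A·C_max)²).
n_e·A·C_max = 0.30 × 64 × 0.0036 = 0.06912 kg/m.
D = 4.1²/(4π × 1300 × 0.06912²) = 0.215 m²/day.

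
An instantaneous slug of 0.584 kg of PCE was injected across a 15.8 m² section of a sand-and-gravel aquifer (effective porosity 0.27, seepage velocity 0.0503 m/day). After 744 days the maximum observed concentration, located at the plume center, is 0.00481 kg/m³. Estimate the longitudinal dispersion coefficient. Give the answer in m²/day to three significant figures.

At the plume center C_max = M/(n_e·A·√(4πDt)), so D = M²/(4πt·(n_e·A·C_max)²).
n_e·A·C_max = 0.27 × 15.8 × 0.00481 = 0.02052 kg/m.
D = 0.584²/(4π × 744 × 0.02052²) = 0.0866 m²/day.

0.0866 m²/day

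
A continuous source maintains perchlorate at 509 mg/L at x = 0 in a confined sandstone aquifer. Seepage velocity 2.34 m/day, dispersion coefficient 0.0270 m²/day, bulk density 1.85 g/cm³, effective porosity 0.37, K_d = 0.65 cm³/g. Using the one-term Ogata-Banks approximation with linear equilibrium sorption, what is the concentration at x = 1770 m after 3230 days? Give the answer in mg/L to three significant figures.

Retardation factor R = 1 + ρ_b·K_d/n = 1 + 1.85 × 0.65/0.37 = 4.250.
Sorption retards both mechanisms: v_R = v/R = 0.5506 m/day, D_R = D/R = 0.006353 m²/day.
v_R·t = 0.5506 × 3230 = 1778.438 m; 2√(D_R t) = 9.060 m; argument = (1770 − 1778.438)/9.060 = -0.9313.
C = C₀ × ½·erfc(-0.9313) = 509 × 0.9061 = 461 mg/L.

461 mg/L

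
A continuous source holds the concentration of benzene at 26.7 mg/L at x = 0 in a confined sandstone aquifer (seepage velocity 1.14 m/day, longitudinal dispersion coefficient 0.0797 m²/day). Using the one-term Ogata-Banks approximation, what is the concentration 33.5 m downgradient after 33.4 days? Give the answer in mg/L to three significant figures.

26.1 mg/L

For a continuous step input, C/C₀ ≈ ½·erfc((x−vt)/(2√(Dt))).
vt = 1.14 × 33.4 = 38.076 m and 2√(Dt) = 2√(0.0797 × 33.4) = 3.263 m.
Argument (x−vt)/(2√(Dt)) = (33.5 − 38.076)/3.263 = -1.402; ½·erfc(-1.402) = 0.9763.
C = 26.7 × 0.9763 = 26.1 mg/L.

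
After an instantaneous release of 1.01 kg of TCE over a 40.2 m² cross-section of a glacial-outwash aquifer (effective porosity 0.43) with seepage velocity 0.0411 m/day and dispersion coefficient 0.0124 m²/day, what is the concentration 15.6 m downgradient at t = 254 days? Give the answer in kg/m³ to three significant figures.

For an instantaneous plane source, C(x,t) = M/(n_e·A·√(4πDt)) · exp(−(x−vt)²/(4Dt)), with n_e·A the pore (flow) area.
Plume center vt = 0.0411 × 254 = 10.4394 m, so the well at 15.6 m is 5.1606 m downgradient of the peak.
√(4πDt) = 6.291 m, giving peak height M/(n_e·A·√(4πDt)) = 1.01/(0.43 × 40.2 × 6.291) = 0.009288 kg/m³.
(x−vt)²/(4Dt) = (5.1606)²/(4 × 0.0124 × 254) = 2.114; exp(−2.114) = 0.1208.
C = 0.009288 × 0.1208 = 0.00112 kg/m³.

0.00112 kg/m³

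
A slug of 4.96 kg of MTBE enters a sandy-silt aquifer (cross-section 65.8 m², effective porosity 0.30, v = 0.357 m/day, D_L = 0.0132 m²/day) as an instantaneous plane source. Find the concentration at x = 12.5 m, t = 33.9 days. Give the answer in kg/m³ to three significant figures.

0.0970 kg/m³

For an instantaneous plane source, C(x,t) = M/(n_e·A·√(4πDt)) · exp(−(x−vt)²/(4Dt)), with n_e·A the pore (flow) area.
Plume center vt = 0.357 × 33.9 = 12.1023 m, so the well at 12.5 m is 0.3977 m downgradient of the peak.
√(4πDt) = 2.371 m, giving peak height M/(n_e·A·√(4πDt)) = 4.96/(0.30 × 65.8 × 2.371) = 0.1060 kg/m³.
(x−vt)²/(4Dt) = (0.3977)²/(4 × 0.0132 × 33.9) = 0.08836; exp(−0.08836) = 0.9154.
C = 0.1060 × 0.9154 = 0.0970 kg/m³.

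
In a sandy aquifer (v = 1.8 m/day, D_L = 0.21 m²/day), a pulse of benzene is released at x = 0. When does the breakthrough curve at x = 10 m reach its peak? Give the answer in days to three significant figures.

For the 1D instantaneous-source solution, setting ∂C/∂t = 0 at fixed x gives v²t² + 2Dt − x² = 0, so t = (√(D² + v²x²) − D)/v².
√(D² + v²x²) = √(0.21² + 1.8² × 10²) = 18.00; v² = 3.24.
t = (18.00 − 0.21)/3.24 = 5.49 days (vs. the pure-advection estimate x/v = 5.56 d).

5.49 days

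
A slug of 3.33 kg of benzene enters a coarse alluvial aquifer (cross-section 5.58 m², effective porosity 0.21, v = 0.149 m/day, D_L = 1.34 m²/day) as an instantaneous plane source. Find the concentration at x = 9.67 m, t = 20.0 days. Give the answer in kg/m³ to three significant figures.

For an instantaneous plane source, C(x,t) = M/(n_e·A·√(4πDt)) · exp(−(x−vt)²/(4Dt)), with n_e·A the pore (flow) area.
Plume center vt = 0.149 × 20.0 = 2.98 m, so the well at 9.67 m is 6.69 m downgradient of the peak.
√(4πDt) = 18.35 m, giving peak height M/(n_e·A·√(4πDt)) = 3.33/(0.21 × 5.58 × 18.35) = 0.1549 kg/m³.
(x−vt)²/(4Dt) = (6.69)²/(4 × 1.34 × 20.0) = 0.4175; exp(−0.4175) = 0.6587.
C = 0.1549 × 0.6587 = 0.102 kg/m³.

0.102 kg/m³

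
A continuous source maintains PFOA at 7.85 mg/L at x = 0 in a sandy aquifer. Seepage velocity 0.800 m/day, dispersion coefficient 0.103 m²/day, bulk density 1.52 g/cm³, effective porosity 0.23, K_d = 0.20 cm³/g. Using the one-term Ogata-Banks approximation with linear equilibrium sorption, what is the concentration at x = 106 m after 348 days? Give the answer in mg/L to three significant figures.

Retardation factor R = 1 + ρ_b·K_d/n = 1 + 1.52 × 0.20/0.23 = 2.322.
Sorption retards both mechanisms: v_R = v/R = 0.3445 m/day, D_R = D/R = 0.04436 m²/day.
v_R·t = 0.3445 × 348 = 119.886 m; 2√(D_R t) = 7.858 m; argument = (106 − 119.886)/7.858 = -1.767.
C = C₀ × ½·erfc(-1.767) = 7.85 × 0.9938 = 7.80 mg/L.

7.80 mg/L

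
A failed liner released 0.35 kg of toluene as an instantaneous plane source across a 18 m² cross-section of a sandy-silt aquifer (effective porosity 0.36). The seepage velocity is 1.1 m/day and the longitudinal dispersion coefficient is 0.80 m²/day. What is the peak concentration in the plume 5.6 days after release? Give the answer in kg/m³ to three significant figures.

0.00720 kg/m³

The peak of an instantaneous 1D plume sits at x = vt; there the Gaussian factor is 1 and C_max = M/(n_e·A·√(4πDt)), where n_e·A is the pore area the mass is dissolved in.
√(4πDt) = √(4π × 0.80 × 5.6) = 7.503 m, so C_max = 0.35/(0.36 × 18 × 7.503) = 0.00720 kg/m³.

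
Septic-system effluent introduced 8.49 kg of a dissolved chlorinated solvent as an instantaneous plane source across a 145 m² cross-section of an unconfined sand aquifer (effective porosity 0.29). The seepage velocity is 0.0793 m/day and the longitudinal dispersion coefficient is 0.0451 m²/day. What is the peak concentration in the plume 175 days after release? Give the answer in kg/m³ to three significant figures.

0.0203 kg/m³

The peak of an instantaneous 1D plume sits at x = vt; there the Gaussian factor is 1 and C_max = M/(n_e·A·√(4πDt)), where n_e·A is the pore area the mass is dissolved in.
√(4πDt) = √(4π × 0.0451 × 175) = 9.959 m, so C_max = 8.49/(0.29 × 145 × 9.959) = 0.0203 kg/m³.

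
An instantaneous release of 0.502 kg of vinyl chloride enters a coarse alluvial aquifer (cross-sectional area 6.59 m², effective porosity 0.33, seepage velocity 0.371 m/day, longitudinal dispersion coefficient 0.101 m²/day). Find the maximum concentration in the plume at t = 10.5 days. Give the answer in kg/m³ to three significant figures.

0.0632 kg/m³

The peak of an instantaneous 1D plume sits at x = vt; there the Gaussian factor is 1 and C_max = M/(n_e·A·√(4πDt)), where n_e·A is the pore area the mass is dissolved in.
√(4πDt) = √(4π × 0.101 × 10.5) = 3.651 m, so C_max = 0.502/(0.33 × 6.59 × 3.651) = 0.0632 kg/m³.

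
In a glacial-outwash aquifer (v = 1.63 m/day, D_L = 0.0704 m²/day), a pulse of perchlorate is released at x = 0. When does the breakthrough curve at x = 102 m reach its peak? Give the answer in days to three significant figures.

62.6 days

For the 1D instantaneous-source solution, setting ∂C/∂t = 0 at fixed x gives v²t² + 2Dt − x² = 0, so t = (√(D² + v²x²) − D)/v².
√(D² + v²x²) = √(0.0704² + 1.63² × 102²) = 166.3; v² = 2.6569.
t = (166.3 − 0.0704)/2.6569 = 62.6 days (vs. the pure-advection estimate x/v = 62.6 d).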